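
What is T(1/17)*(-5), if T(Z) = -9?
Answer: 45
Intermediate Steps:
T(1/17)*(-5) = -9*(-5) = 45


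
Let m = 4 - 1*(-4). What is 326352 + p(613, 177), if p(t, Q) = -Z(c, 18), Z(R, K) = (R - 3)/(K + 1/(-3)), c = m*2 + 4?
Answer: 17296605/53 ≈ 3.2635e+5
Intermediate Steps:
m = 8 (m = 4 + 4 = 8)
c = 20 (c = 8*2 + 4 = 16 + 4 = 20)
Z(R, K) = (-3 + R)/(-⅓ + K) (Z(R, K) = (-3 + R)/(K - ⅓) = (-3 + R)/(-⅓ + K))
p(t, Q) = -51/53 (p(t, Q) = -3*(-3 + 20)/(-1 + 3*18) = -3*17/(-1 + 54) = -3*17/53 = -1*51/53 = -51/53)
326352 + p(613, 177) = 326352 - 51/53 = 17296605/53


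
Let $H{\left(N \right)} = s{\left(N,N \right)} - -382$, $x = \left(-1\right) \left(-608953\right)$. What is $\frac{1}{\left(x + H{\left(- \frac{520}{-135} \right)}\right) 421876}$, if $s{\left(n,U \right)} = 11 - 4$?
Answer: $\frac{1}{257066765592} \approx 3.89 \cdot 10^{-12}$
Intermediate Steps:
$s{\left(n,U \right)} = 7$
$x = 608953$
$H{\left(N \right)} = 389$ ($H{\left(N \right)} = 7 - -382 = 7 + 382 = 389$)
$\frac{1}{\left(x + H{\left(- \frac{520}{-135} \right)}\right) 421876} = \frac{1}{\left(608953 + 389\right) 421876} = \frac{1}{609342} \cdot \frac{1}{421876} = \frac{1}{257066765592}$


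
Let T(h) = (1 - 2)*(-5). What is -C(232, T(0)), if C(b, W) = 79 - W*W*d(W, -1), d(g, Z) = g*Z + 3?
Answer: -129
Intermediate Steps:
T(h) = 5 (T(h) = -1*(-5) = 5)
d(g, Z) = 3 + Z*g (d(g, Z) = Z*g + 3 = 3 + Z*g)
C(b, W) = 79 - W²*(3 - W) (C(b, W) = 79 - W*W*(3 - W) = 79 - W²*(3 - W))
-C(232, T(0)) = -(79 + 5²*(-3 + 5)) = -(79 + 25*2) = -(79 + 50) = -1*129 = -129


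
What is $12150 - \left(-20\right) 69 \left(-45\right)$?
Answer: $-49950$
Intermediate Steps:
$12150 - \left(-20\right) 69 \left(-45\right) = 12150 - \left(-1380\right) \left(-45\right) = 12150 - 62100 = -49950$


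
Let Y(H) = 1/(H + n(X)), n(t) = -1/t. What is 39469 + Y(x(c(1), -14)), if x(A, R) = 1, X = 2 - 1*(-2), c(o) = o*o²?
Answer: 118411/3 ≈ 39470.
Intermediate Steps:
c(o) = o³
X = 4 (X = 2 + 2 = 4)
Y(H) = 1/(-¼ + H) (Y(H) = 1/(H - 1/4) = 1/(H - 1*¼) = 1/(H - ¼) = 1/(-¼ + H))
39469 + Y(x(c(1), -14)) = 39469 + 4/(-1 + 4*1) = 39469 + 4/(-1 + 4) = 39469 + 4/3 = 118411/3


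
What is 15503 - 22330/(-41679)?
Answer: 58742897/3789 ≈ 15504.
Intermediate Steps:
15503 - 22330/(-41679) = 15503 - 22330*(-1)/41679 = 15503 - 1*(-2030/3789) = 15503 + 2030/3789 = 58742897/3789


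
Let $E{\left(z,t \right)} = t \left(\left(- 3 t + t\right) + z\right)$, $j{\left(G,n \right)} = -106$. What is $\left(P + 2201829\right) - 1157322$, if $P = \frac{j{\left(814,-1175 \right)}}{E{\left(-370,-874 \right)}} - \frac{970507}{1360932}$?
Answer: $\frac{425029107010897}{406918668} \approx 1.0445 \cdot 10^{6}$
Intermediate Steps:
$E{\left(z,t \right)} = t \left(z - 2 t\right)$ ($E{\left(z,t \right)} = t \left(- 2 t + z\right) = t \left(z - 2 t\right)$)
$P = - \frac{290145779}{406918668}$ ($P = - \frac{106}{\left(-874\right) \left(-370 - -1748\right)} - \frac{970507}{1360932} = - \frac{106}{\left(-874\right) \left(-370 + 1748\right)} - \frac{970507}{1360932} = - \frac{106}{\left(-874\right) 1378} - \frac{970507}{1360932} = - \frac{106}{-1204372} - \frac{970507}{1360932} = \left(-106\right) \left(- \frac{1}{1204372}\right) - \frac{970507}{1360932} = \frac{1}{11362} - \frac{970507}{1360932} = - \frac{290145779}{406918668} \approx -0.71303$)
$\left(P + 2201829\right) - 1157322 = \left(- \frac{290145779}{406918668} + 2201829\right) - 1157322 = \frac{895965033697993}{406918668} - 1157322 = \frac{425029107010897}{406918668}$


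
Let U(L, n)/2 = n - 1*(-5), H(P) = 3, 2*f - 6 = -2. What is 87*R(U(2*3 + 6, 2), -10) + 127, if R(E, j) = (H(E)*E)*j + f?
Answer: -36239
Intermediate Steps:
f = 2 (f = 3 + (½)*(-2) = 3 - 1 = 2)
U(L, n) = 10 + 2*n (U(L, n) = 2*(n - 1*(-5)) = 2*(n + 5) = 2*(5 + n) = 10 + 2*n)
R(E, j) = 2 + 3*E*j (R(E, j) = (3*E)*j + 2 = 3*E*j + 2 = 2 + 3*E*j)
87*R(U(2*3 + 6, 2), -10) + 127 = 87*(2 + 3*(10 + 2*2)*(-10)) + 127 = 87*(2 + 3*(10 + 4)*(-10)) + 127 = 87*(2 + 3*14*(-10)) + 127 = 87*(2 - 420) + 127 = 87*(-418) + 127 = -36366 + 127 = -36239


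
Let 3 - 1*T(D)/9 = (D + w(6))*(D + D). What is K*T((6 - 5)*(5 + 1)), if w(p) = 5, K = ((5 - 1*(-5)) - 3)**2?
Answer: -56889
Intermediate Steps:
K = 49 (K = ((5 + 5) - 3)**2 = (10 - 3)**2 = 7**2 = 49)
T(D) = 27 - 18*D*(5 + D) (T(D) = 27 - 9*(D + 5)*(D + D) = 27 - 9*(5 + D)*2*D = 27 - 18*D*(5 + D))
K*T((6 - 5)*(5 + 1)) = 49*(27 - 90*(6 - 5)*(5 + 1) - 18*(5 + 1)**2*(6 - 5)**2) = 49*(27 - 90*6 - 18*(1*6)**2) = 49*(27 - 90*6 - 18*6**2) = 49*(27 - 540 - 18*36) = 49*(27 - 540 - 648) = 49*(-1161) = -56889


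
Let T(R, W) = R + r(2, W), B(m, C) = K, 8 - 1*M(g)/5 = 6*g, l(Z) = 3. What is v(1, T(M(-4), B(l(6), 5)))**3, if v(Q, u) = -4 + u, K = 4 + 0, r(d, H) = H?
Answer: 4096000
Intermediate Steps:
M(g) = 40 - 30*g
K = 4
B(m, C) = 4
T(R, W) = R + W
v(1, T(M(-4), B(l(6), 5)))**3 = (-4 + ((40 - 30*(-4)) + 4))**3 = (-4 + ((40 + 120) + 4))**3 = (-4 + (160 + 4))**3 = (-4 + 164)**3 = 160**3 = 4096000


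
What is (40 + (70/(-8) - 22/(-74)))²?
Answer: 21799561/21904 ≈ 995.23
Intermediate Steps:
(40 + (70/(-8) - 22/(-74)))² = (40 + (70*(-⅛) - 22*(-1/74)))² = (40 + (-35/4 + 11/37))² = (40 - 1251/148)² = (4669/148)² = 21799561/21904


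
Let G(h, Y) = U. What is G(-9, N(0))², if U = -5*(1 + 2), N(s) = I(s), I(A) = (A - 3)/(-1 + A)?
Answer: 225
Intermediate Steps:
I(A) = (-3 + A)/(-1 + A)
N(s) = (-3 + s)/(-1 + s)
U = -15 (U = -5*3 = -15)
G(h, Y) = -15
G(-9, N(0))² = (-15)² = 225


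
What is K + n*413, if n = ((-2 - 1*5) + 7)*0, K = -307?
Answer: -307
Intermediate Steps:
n = 0 (n = ((-2 - 5) + 7)*0 = (-7 + 7)*0 = 0*0 = 0)
K + n*413 = -307 + 0*413 = -307 + 0 = -307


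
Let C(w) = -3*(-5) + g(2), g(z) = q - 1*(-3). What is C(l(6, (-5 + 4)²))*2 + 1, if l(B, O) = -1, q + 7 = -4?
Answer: 15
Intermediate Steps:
q = -11 (q = -7 - 4 = -11)
g(z) = -8 (g(z) = -11 - 1*(-3) = -11 + 3 = -8)
C(w) = 7 (C(w) = -3*(-5) - 8 = 15 - 8 = 7)
C(l(6, (-5 + 4)²))*2 + 1 = 7*2 + 1 = 14 + 1 = 15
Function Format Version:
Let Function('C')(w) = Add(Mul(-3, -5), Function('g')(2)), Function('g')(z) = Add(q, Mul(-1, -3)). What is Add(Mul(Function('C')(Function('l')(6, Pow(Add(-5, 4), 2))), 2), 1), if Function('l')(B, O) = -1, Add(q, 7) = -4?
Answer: 15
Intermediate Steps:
q = -11 (q = Add(-7, -4) = -11)
Function('g')(z) = -8 (Function('g')(z) = Add(-11, Mul(-1, -3)) = Add(-11, 3) = -8)
Function('C')(w) = 7 (Function('C')(w) = Add(Mul(-3, -5), -8) = Add(15, -8) = 7)
Add(Mul(Function('C')(Function('l')(6, Pow(Add(-5, 4), 2))), 2), 1) = Add(Mul(7, 2), 1) = Add(14, 1) = 15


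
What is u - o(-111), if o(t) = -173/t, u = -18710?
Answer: -2076983/111 ≈ -18712.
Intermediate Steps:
u - o(-111) = -18710 - (-173)/(-111) = -18710 - (-173)*(-1)/111 = -18710 - 1*173/111 = -18710 - 173/111 = -2076983/111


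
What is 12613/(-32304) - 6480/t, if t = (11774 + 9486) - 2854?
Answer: -220742399/297293712 ≈ -0.74251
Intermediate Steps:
t = 18406 (t = 21260 - 2854 = 18406)
12613/(-32304) - 6480/t = 12613/(-32304) - 6480/18406 = 12613*(-1/32304) - 6480*1/18406 = -12613/32304 - 3240/9203 = -220742399/297293712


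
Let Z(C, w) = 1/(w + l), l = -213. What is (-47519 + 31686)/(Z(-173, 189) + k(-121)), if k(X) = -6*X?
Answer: -379992/17423 ≈ -21.810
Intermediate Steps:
Z(C, w) = 1/(-213 + w) (Z(C, w) = 1/(w - 213) = 1/(-213 + w))
(-47519 + 31686)/(Z(-173, 189) + k(-121)) = (-47519 + 31686)/(1/(-213 + 189) - 6*(-121)) = -15833/(1/(-24) + 726) = -15833/(-1/24 + 726) = -15833/17423/24 = -15833*24/17423 = -379992/17423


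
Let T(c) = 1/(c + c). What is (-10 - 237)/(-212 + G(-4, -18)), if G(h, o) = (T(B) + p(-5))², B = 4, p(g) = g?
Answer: 15808/12047 ≈ 1.3122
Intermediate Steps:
T(c) = 1/(2*c)
G(h, o) = 1521/64 (G(h, o) = ((½)/4 - 5)² = ((½)*(¼) - 5)² = (⅛ - 5)² = (-39/8)² = 1521/64)
(-10 - 237)/(-212 + G(-4, -18)) = (-10 - 237)/(-212 + 1521/64) = -247/(-12047/64) = -247*(-64/12047) = 15808/12047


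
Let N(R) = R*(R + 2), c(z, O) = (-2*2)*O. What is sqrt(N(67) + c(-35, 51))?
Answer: 3*sqrt(491) ≈ 66.476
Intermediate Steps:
c(z, O) = -4*O
N(R) = R*(2 + R)
sqrt(N(67) + c(-35, 51)) = sqrt(67*(2 + 67) - 4*51) = sqrt(67*69 - 204) = sqrt(4623 - 204) = sqrt(4419) = 3*sqrt(491)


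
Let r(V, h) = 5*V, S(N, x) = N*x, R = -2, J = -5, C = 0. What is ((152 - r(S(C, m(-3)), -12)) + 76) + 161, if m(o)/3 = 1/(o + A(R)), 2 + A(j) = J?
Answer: 389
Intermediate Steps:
A(j) = -7 (A(j) = -2 - 5 = -7)
m(o) = 3/(-7 + o) (m(o) = 3/(o - 7) = 3/(-7 + o))
((152 - r(S(C, m(-3)), -12)) + 76) + 161 = ((152 - 5*0*(3/(-7 - 3))) + 76) + 161 = ((152 - 5*0*(3/(-10))) + 76) + 161 = ((152 - 5*0*(3*(-⅒))) + 76) + 161 = ((152 - 5*0*(-3/10)) + 76) + 161 = ((152 - 5*0) + 76) + 161 = ((152 - 1*0) + 76) + 161 = ((152 + 0) + 76) + 161 = (152 + 76) + 161 = 228 + 161 = 389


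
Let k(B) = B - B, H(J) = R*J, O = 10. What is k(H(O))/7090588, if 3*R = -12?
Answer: 0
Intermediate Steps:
R = -4 (R = (⅓)*(-12) = -4)
H(J) = -4*J
k(B) = 0
k(H(O))/7090588 = 0/7090588 = 0*(1/7090588) = 0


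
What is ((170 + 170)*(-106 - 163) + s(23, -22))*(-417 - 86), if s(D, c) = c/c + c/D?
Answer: 1058100237/23 ≈ 4.6004e+7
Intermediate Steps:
s(D, c) = 1 + c/D
((170 + 170)*(-106 - 163) + s(23, -22))*(-417 - 86) = ((170 + 170)*(-106 - 163) + (23 - 22)/23)*(-417 - 86) = (340*(-269) + (1/23)*1)*(-503) = (-91460 + 1/23)*(-503) = -2103579/23*(-503) = 1058100237/23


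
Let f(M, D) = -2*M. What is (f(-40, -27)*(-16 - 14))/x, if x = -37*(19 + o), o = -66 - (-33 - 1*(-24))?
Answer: -1200/703 ≈ -1.7070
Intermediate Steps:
o = -57 (o = -66 - (-33 + 24) = -66 - 1*(-9) = -66 + 9 = -57)
x = 1406 (x = -37*(19 - 57) = -37*(-38) = 1406)
(f(-40, -27)*(-16 - 14))/x = ((-2*(-40))*(-16 - 14))/1406 = (80*(-30))*(1/1406) = -2400*1/1406 = -1200/703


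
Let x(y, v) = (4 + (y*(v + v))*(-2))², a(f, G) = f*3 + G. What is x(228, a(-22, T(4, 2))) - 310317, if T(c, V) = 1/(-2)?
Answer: 3678354787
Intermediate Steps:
T(c, V) = -½
a(f, G) = G + 3*f (a(f, G) = 3*f + G = G + 3*f)
x(y, v) = (4 - 4*v*y)² (x(y, v) = (4 + (y*(2*v))*(-2))² = (4 + (2*v*y)*(-2))² = (4 - 4*v*y)²)
x(228, a(-22, T(4, 2))) - 310317 = 16*(-1 + (-½ + 3*(-22))*228)² - 310317 = 16*(-1 + (-½ - 66)*228)² - 310317 = 16*(-1 - 133/2*228)² - 310317 = 16*(-1 - 15162)² - 310317 = 16*(-15163)² - 310317 = 16*229916569 - 310317 = 3678665104 - 310317 = 3678354787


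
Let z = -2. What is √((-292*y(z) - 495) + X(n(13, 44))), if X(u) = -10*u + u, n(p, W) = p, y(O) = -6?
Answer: 2*√285 ≈ 33.764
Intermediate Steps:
X(u) = -9*u
√((-292*y(z) - 495) + X(n(13, 44))) = √((-292*(-6) - 495) - 9*13) = √((1752 - 495) - 117) = √(1257 - 117) = √1140 = 2*√285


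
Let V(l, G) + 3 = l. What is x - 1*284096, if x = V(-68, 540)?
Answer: -284167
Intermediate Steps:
V(l, G) = -3 + l
x = -71 (x = -3 - 68 = -71)
x - 1*284096 = -71 - 1*284096 = -71 - 284096 = -284167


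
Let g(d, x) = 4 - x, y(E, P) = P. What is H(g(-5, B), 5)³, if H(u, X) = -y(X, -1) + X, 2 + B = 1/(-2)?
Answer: 216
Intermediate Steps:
B = -5/2 (B = -2 + 1/(-2) = -2 + 1*(-½) = -2 - ½ = -5/2 ≈ -2.5000)
H(u, X) = 1 + X (H(u, X) = -1*(-1) + X = 1 + X)
H(g(-5, B), 5)³ = (1 + 5)³ = 6³ = 216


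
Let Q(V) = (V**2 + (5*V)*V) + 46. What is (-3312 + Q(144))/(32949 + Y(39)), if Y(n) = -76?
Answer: 121150/32873 ≈ 3.6854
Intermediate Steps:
Q(V) = 46 + 6*V**2 (Q(V) = (V**2 + 5*V**2) + 46 = 6*V**2 + 46 = 46 + 6*V**2)
(-3312 + Q(144))/(32949 + Y(39)) = (-3312 + (46 + 6*144**2))/(32949 - 76) = (-3312 + (46 + 6*20736))/32873 = (-3312 + (46 + 124416))*(1/32873) = (-3312 + 124462)*(1/32873) = 121150*(1/32873) = 121150/32873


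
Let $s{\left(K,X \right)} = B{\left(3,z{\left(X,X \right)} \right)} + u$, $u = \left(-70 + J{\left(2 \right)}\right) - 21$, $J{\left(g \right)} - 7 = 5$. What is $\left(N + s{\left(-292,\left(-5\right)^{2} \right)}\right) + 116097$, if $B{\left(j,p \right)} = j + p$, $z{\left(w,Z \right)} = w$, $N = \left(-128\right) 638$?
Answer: $34382$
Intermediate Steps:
$N = -81664$
$J{\left(g \right)} = 12$ ($J{\left(g \right)} = 7 + 5 = 12$)
$u = -79$ ($u = \left(-70 + 12\right) - 21 = -58 - 21 = -79$)
$s{\left(K,X \right)} = -76 + X$ ($s{\left(K,X \right)} = \left(3 + X\right) - 79 = -76 + X$)
$\left(N + s{\left(-292,\left(-5\right)^{2} \right)}\right) + 116097 = \left(-81664 - \left(76 - \left(-5\right)^{2}\right)\right) + 116097 = \left(-81664 + \left(-76 + 25\right)\right) + 116097 = \left(-81664 - 51\right) + 116097 = -81715 + 116097 = 34382$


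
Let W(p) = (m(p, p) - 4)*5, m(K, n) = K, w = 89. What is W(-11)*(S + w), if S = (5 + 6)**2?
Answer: -15750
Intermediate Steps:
W(p) = -20 + 5*p (W(p) = (p - 4)*5 = (-4 + p)*5 = -20 + 5*p)
S = 121 (S = 11**2 = 121)
W(-11)*(S + w) = (-20 + 5*(-11))*(121 + 89) = (-20 - 55)*210 = -75*210 = -15750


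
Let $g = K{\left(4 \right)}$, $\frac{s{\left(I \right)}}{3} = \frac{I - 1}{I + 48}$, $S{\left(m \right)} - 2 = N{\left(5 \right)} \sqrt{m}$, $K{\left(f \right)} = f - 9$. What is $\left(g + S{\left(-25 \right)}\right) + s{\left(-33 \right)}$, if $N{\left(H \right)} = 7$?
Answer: $- \frac{49}{5} + 35 i \approx -9.8 + 35.0 i$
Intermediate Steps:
$K{\left(f \right)} = -9 + f$
$S{\left(m \right)} = 2 + 7 \sqrt{m}$
$s{\left(I \right)} = \frac{3 \left(-1 + I\right)}{48 + I}$ ($s{\left(I \right)} = 3 \frac{I - 1}{I + 48} = 3 \frac{-1 + I}{48 + I} = \frac{3 \left(-1 + I\right)}{48 + I}$)
$g = -5$ ($g = -9 + 4 = -5$)
$\left(g + S{\left(-25 \right)}\right) + s{\left(-33 \right)} = \left(-5 + \left(2 + 7 \sqrt{-25}\right)\right) + \frac{3 \left(-1 - 33\right)}{48 - 33} = \left(-5 + \left(2 + 7 \cdot 5 i\right)\right) + 3 \cdot \frac{1}{15} \left(-34\right) = \left(-5 + \left(2 + 35 i\right)\right) + 3 \cdot \frac{1}{15} \left(-34\right) = \left(-3 + 35 i\right) - \frac{34}{5} = - \frac{49}{5} + 35 i$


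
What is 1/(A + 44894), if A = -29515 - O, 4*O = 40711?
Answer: 4/20805 ≈ 0.00019226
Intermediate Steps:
O = 40711/4 (O = (1/4)*40711 = 40711/4 ≈ 10178.)
A = -158771/4 (A = -29515 - 1*40711/4 = -29515 - 40711/4 = -158771/4 ≈ -39693.)
1/(A + 44894) = 1/(-158771/4 + 44894) = 1/(20805/4) = 4/20805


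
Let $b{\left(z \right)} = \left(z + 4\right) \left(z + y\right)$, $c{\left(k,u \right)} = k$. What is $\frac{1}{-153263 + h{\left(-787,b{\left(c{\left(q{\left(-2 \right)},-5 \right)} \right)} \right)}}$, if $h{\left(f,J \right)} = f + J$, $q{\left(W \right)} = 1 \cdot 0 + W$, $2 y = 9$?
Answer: $- \frac{1}{154045} \approx -6.4916 \cdot 10^{-6}$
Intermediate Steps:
$y = \frac{9}{2}$ ($y = \frac{1}{2} \cdot 9 = \frac{9}{2} \approx 4.5$)
$q{\left(W \right)} = W$ ($q{\left(W \right)} = 0 + W = W$)
$b{\left(z \right)} = \left(4 + z\right) \left(\frac{9}{2} + z\right)$ ($b{\left(z \right)} = \left(z + 4\right) \left(z + \frac{9}{2}\right) = \left(4 + z\right) \left(\frac{9}{2} + z\right)$)
$h{\left(f,J \right)} = J + f$
$\frac{1}{-153263 + h{\left(-787,b{\left(c{\left(q{\left(-2 \right)},-5 \right)} \right)} \right)}} = \frac{1}{-153263 + \left(\left(18 + \left(-2\right)^{2} + \frac{17}{2} \left(-2\right)\right) - 787\right)} = \frac{1}{-153263 + \left(\left(18 + 4 - 17\right) - 787\right)} = \frac{1}{-153263 + \left(5 - 787\right)} = \frac{1}{-153263 - 782} = \frac{1}{-154045} = - \frac{1}{154045}$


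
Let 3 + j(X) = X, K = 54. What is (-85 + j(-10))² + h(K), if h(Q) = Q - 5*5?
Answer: 9633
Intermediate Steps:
j(X) = -3 + X
h(Q) = -25 + Q (h(Q) = Q - 25 = -25 + Q)
(-85 + j(-10))² + h(K) = (-85 + (-3 - 10))² + (-25 + 54) = (-85 - 13)² + 29 = (-98)² + 29 = 9604 + 29 = 9633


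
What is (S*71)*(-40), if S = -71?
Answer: 201640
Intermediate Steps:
(S*71)*(-40) = -71*71*(-40) = -5041*(-40) = 201640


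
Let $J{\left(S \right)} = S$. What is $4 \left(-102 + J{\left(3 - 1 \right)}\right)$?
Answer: $-400$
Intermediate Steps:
$4 \left(-102 + J{\left(3 - 1 \right)}\right) = 4 \left(-102 + \left(3 - 1\right)\right) = 4 \left(-102 + 2\right) = 4 \left(-100\right) = -400$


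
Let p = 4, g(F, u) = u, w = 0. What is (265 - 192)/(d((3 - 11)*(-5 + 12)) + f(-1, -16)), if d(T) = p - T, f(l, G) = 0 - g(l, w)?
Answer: 73/60 ≈ 1.2167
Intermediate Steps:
f(l, G) = 0 (f(l, G) = 0 - 1*0 = 0 + 0 = 0)
d(T) = 4 - T
(265 - 192)/(d((3 - 11)*(-5 + 12)) + f(-1, -16)) = (265 - 192)/((4 - (3 - 11)*(-5 + 12)) + 0) = 73/((4 - (-8)*7) + 0) = 73/((4 - 1*(-56)) + 0) = 73/((4 + 56) + 0) = 73/(60 + 0) = 73/60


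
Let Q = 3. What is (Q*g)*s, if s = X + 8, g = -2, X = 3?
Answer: -66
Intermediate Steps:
s = 11 (s = 3 + 8 = 11)
(Q*g)*s = (3*(-2))*11 = -6*11 = -66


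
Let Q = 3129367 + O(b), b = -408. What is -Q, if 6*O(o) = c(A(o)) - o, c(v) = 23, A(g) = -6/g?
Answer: -18776633/6 ≈ -3.1294e+6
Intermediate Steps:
O(o) = 23/6 - o/6 (O(o) = (23 - o)/6 = 23/6 - o/6)
Q = 18776633/6 (Q = 3129367 + (23/6 - ⅙*(-408)) = 3129367 + (23/6 + 68) = 3129367 + 431/6 = 18776633/6 ≈ 3.1294e+6)
-Q = -1*18776633/6 = -18776633/6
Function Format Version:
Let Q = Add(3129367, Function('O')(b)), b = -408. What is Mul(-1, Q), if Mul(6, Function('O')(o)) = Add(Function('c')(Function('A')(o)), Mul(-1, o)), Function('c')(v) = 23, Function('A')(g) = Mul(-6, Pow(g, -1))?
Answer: Rational(-18776633, 6) ≈ -3.1294e+6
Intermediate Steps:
Function('O')(o) = Add(Rational(23, 6), Mul(Rational(-1, 6), o)) (Function('O')(o) = Mul(Rational(1, 6), Add(23, Mul(-1, o))) = Add(Rational(23, 6), Mul(Rational(-1, 6), o)))
Q = Rational(18776633, 6) (Q = Add(3129367, Add(Rational(23, 6), Mul(Rational(-1, 6), -408))) = Add(3129367, Add(Rational(23, 6), 68)) = Add(3129367, Rational(431, 6)) = Rational(18776633, 6) ≈ 3.1294e+6)
Mul(-1, Q) = Mul(-1, Rational(18776633, 6)) = Rational(-18776633, 6)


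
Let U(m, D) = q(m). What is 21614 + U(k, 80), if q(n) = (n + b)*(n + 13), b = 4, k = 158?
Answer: 49316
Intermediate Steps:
q(n) = (4 + n)*(13 + n) (q(n) = (n + 4)*(n + 13) = (4 + n)*(13 + n))
U(m, D) = 52 + m² + 17*m
21614 + U(k, 80) = 21614 + (52 + 158² + 17*158) = 21614 + (52 + 24964 + 2686) = 21614 + 27702 = 49316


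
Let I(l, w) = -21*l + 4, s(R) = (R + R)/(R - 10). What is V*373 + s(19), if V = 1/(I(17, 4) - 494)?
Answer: 28829/7623 ≈ 3.7818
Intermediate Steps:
s(R) = 2*R/(-10 + R) (s(R) = (2*R)/(-10 + R) = 2*R/(-10 + R))
I(l, w) = 4 - 21*l
V = -1/847 (V = 1/((4 - 21*17) - 494) = 1/((4 - 357) - 494) = 1/(-353 - 494) = 1/(-847) = -1/847 ≈ -0.0011806)
V*373 + s(19) = -1/847*373 + 2*19/(-10 + 19) = -373/847 + 2*19/9 = -373/847 + 2*19*(⅑) = -373/847 + 38/9 = 28829/7623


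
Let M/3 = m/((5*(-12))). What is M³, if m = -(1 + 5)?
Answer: 27/1000 ≈ 0.027000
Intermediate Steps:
m = -6 (m = -1*6 = -6)
M = 3/10 (M = 3*(-6/(5*(-12))) = 3*(-6/(-60)) = 3*(-6*(-1/60)) = 3*(⅒) = 3/10 ≈ 0.30000)
M³ = (3/10)³ = 27/1000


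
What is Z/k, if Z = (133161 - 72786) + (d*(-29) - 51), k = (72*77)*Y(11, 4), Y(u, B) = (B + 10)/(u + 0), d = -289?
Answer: 9815/1008 ≈ 9.7371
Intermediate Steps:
Y(u, B) = (10 + B)/u
k = 7056 (k = (72*77)*((10 + 4)/11) = 5544*((1/11)*14) = 5544*(14/11) = 7056)
Z = 68705 (Z = (133161 - 72786) + (-289*(-29) - 51) = 60375 + (8381 - 51) = 60375 + 8330 = 68705)
Z/k = 68705/7056 = 68705*(1/7056) = 9815/1008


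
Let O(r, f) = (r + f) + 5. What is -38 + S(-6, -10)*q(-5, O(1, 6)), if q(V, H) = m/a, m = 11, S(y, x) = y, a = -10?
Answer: -157/5 ≈ -31.400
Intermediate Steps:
O(r, f) = 5 + f + r (O(r, f) = (f + r) + 5 = 5 + f + r)
q(V, H) = -11/10 (q(V, H) = 11/(-10) = 11*(-1/10) = -11/10)
-38 + S(-6, -10)*q(-5, O(1, 6)) = -38 - 6*(-11/10) = -38 + 33/5 = -157/5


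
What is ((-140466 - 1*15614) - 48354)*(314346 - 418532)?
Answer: 21299160724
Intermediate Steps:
((-140466 - 1*15614) - 48354)*(314346 - 418532) = ((-140466 - 15614) - 48354)*(-104186) = (-156080 - 48354)*(-104186) = -204434*(-104186) = 21299160724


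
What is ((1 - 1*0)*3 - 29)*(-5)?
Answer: 130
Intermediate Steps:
((1 - 1*0)*3 - 29)*(-5) = ((1 + 0)*3 - 29)*(-5) = (1*3 - 29)*(-5) = (3 - 29)*(-5) = -26*(-5) = 130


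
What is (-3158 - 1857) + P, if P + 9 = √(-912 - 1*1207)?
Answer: -5024 + I*√2119 ≈ -5024.0 + 46.033*I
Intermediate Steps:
P = -9 + I*√2119 (P = -9 + √(-912 - 1*1207) = -9 + √(-912 - 1207) = -9 + √(-2119) = -9 + I*√2119 ≈ -9.0 + 46.033*I)
(-3158 - 1857) + P = (-3158 - 1857) + (-9 + I*√2119) = -5015 + (-9 + I*√2119) = -5024 + I*√2119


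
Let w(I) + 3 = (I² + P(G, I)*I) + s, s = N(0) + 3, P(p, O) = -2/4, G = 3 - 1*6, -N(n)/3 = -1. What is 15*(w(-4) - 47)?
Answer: -390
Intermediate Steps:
N(n) = 3 (N(n) = -3*(-1) = 3)
G = -3 (G = 3 - 6 = -3)
P(p, O) = -½ (P(p, O) = -2*¼ = -½)
s = 6 (s = 3 + 3 = 6)
w(I) = 3 + I² - I/2 (w(I) = -3 + ((I² - I/2) + 6) = -3 + (6 + I² - I/2) = 3 + I² - I/2)
15*(w(-4) - 47) = 15*((3 + (-4)² - ½*(-4)) - 47) = 15*((3 + 16 + 2) - 47) = 15*(21 - 47) = 15*(-26) = -390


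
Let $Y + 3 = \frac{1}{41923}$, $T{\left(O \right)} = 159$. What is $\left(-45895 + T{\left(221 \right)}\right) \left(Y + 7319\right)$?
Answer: $- \frac{14027627685384}{41923} \approx -3.346 \cdot 10^{8}$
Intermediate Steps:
$Y = - \frac{125768}{41923}$ ($Y = -3 + \frac{1}{41923} = - \frac{125768}{41923} \approx -3.0$)
$\left(-45895 + T{\left(221 \right)}\right) \left(Y + 7319\right) = \left(-45895 + 159\right) \left(- \frac{125768}{41923} + 7319\right) = \left(-45736\right) \frac{306708669}{41923} = - \frac{14027627685384}{41923}$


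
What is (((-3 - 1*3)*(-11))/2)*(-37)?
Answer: -1221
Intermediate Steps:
(((-3 - 1*3)*(-11))/2)*(-37) = (((-3 - 3)*(-11))*(1/2))*(-37) = (-6*(-11)*(1/2))*(-37) = (66*(1/2))*(-37) = 33*(-37) = -1221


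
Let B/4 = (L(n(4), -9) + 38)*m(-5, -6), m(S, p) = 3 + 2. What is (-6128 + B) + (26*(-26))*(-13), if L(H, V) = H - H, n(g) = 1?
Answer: 3420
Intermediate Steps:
m(S, p) = 5
L(H, V) = 0
B = 760 (B = 4*((0 + 38)*5) = 4*(38*5) = 4*190 = 760)
(-6128 + B) + (26*(-26))*(-13) = (-6128 + 760) + (26*(-26))*(-13) = -5368 - 676*(-13) = -5368 + 8788 = 3420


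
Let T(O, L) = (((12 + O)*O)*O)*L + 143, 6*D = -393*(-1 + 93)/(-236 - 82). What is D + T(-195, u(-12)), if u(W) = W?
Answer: 13276986850/159 ≈ 8.3503e+7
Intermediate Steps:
D = 3013/159 (D = (-393*(-1 + 93)/(-236 - 82))/6 = (-36156/(-318))/6 = (-36156*(-1)/318)/6 = (-393*(-46/159))/6 = (⅙)*(6026/53) = 3013/159 ≈ 18.950)
T(O, L) = 143 + L*O²*(12 + O) (T(O, L) = ((O*(12 + O))*O)*L + 143 = (O²*(12 + O))*L + 143 = L*O²*(12 + O) + 143 = 143 + L*O²*(12 + O))
D + T(-195, u(-12)) = 3013/159 + (143 - 12*(-195)³ + 12*(-12)*(-195)²) = 3013/159 + (143 - 12*(-7414875) + 12*(-12)*38025) = 3013/159 + (143 + 88978500 - 5475600) = 3013/159 + 83503043 = 13276986850/159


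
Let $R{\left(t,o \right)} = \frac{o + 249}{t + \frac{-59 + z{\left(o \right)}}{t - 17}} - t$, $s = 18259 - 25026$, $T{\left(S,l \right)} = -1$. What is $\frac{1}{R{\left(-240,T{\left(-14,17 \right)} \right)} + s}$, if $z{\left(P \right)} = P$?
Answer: $- \frac{15405}{100564369} \approx -0.00015319$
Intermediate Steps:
$s = -6767$
$R{\left(t,o \right)} = - t + \frac{249 + o}{t + \frac{-59 + o}{-17 + t}}$ ($R{\left(t,o \right)} = \frac{o + 249}{t + \frac{-59 + o}{t - 17}} - t = \frac{249 + o}{t + \frac{-59 + o}{-17 + t}} - t = - t + \frac{249 + o}{t + \frac{-59 + o}{-17 + t}}$)
$\frac{1}{R{\left(-240,T{\left(-14,17 \right)} \right)} + s} = \frac{1}{\frac{-4233 - \left(-240\right)^{3} - -17 + 17 \left(-240\right)^{2} + 308 \left(-240\right)}{-59 - 1 + \left(-240\right)^{2} - -4080} - 6767} = \frac{1}{\frac{-4233 - -13824000 + 17 + 17 \cdot 57600 - 73920}{-59 - 1 + 57600 + 4080} - 6767} = \frac{1}{\frac{-4233 + 13824000 + 17 + 979200 - 73920}{61620} - 6767} = \frac{1}{\frac{1}{61620} \cdot 14725064 - 6767} = \frac{1}{\frac{3681266}{15405} - 6767} = \frac{1}{- \frac{100564369}{15405}} = - \frac{15405}{100564369}$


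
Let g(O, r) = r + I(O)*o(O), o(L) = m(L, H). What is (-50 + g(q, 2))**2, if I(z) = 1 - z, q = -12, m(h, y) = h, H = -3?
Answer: 41616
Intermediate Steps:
o(L) = L
g(O, r) = r + O*(1 - O) (g(O, r) = r + (1 - O)*O = r + O*(1 - O))
(-50 + g(q, 2))**2 = (-50 + (2 - 1*(-12)*(-1 - 12)))**2 = (-50 + (2 - 1*(-12)*(-13)))**2 = (-50 + (2 - 156))**2 = (-50 - 154)**2 = (-204)**2 = 41616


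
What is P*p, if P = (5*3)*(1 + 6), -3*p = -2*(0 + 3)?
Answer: 210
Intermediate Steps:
p = 2 (p = -(-2)*(0 + 3)/3 = -(-2)*3/3 = -⅓*(-6) = 2)
P = 105 (P = 15*7 = 105)
P*p = 105*2 = 210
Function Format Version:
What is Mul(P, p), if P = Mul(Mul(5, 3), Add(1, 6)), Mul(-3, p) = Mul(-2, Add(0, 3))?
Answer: 210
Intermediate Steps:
p = 2 (p = Mul(Rational(-1, 3), Mul(-2, Add(0, 3))) = Mul(Rational(-1, 3), Mul(-2, 3)) = Mul(Rational(-1, 3), -6) = 2)
P = 105 (P = Mul(15, 7) = 105)
Mul(P, p) = Mul(105, 2) = 210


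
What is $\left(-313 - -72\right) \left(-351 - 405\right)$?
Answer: $182196$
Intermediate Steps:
$\left(-313 - -72\right) \left(-351 - 405\right) = \left(-313 + \left(-162 + 234\right)\right) \left(-756\right) = \left(-313 + 72\right) \left(-756\right) = \left(-241\right) \left(-756\right) = 182196$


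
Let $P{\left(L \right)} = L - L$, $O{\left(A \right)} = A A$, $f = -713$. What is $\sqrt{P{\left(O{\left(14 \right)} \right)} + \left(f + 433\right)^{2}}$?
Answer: $280$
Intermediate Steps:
$O{\left(A \right)} = A^{2}$
$P{\left(L \right)} = 0$
$\sqrt{P{\left(O{\left(14 \right)} \right)} + \left(f + 433\right)^{2}} = \sqrt{0 + \left(-713 + 433\right)^{2}} = \sqrt{0 + \left(-280\right)^{2}} = \sqrt{0 + 78400} = \sqrt{78400} = 280$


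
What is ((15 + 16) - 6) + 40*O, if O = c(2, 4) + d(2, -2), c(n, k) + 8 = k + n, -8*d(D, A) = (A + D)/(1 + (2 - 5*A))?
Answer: -55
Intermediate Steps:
d(D, A) = -(A + D)/(8*(3 - 5*A)) (d(D, A) = -(A + D)/(8*(1 + (2 - 5*A))) = -(A + D)/(8*(3 - 5*A)))
c(n, k) = -8 + k + n (c(n, k) = -8 + (k + n) = -8 + k + n)
O = -2 (O = (-8 + 4 + 2) + (-2 + 2)/(8*(-3 + 5*(-2))) = -2 + (⅛)*0/(-3 - 10) = -2 + (⅛)*0/(-13) = -2 + (⅛)*(-1/13)*0 = -2 + 0 = -2)
((15 + 16) - 6) + 40*O = ((15 + 16) - 6) + 40*(-2) = (31 - 6) - 80 = 25 - 80 = -55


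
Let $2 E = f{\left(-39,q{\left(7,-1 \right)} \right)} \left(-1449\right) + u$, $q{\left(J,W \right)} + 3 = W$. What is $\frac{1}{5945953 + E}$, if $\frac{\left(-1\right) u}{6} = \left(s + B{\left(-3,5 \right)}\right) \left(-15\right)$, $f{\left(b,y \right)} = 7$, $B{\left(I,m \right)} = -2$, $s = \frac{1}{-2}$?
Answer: $\frac{1}{5940769} \approx 1.6833 \cdot 10^{-7}$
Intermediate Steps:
$s = - \frac{1}{2} \approx -0.5$
$q{\left(J,W \right)} = -3 + W$
$u = -225$ ($u = - 6 \left(- \frac{1}{2} - 2\right) \left(-15\right) = - 6 \left(\left(- \frac{5}{2}\right) \left(-15\right)\right) = \left(-6\right) \frac{75}{2} = -225$)
$E = -5184$ ($E = \frac{7 \left(-1449\right) - 225}{2} = \frac{-10143 - 225}{2} = \frac{1}{2} \left(-10368\right) = -5184$)
$\frac{1}{5945953 + E} = \frac{1}{5945953 - 5184} = \frac{1}{5940769}$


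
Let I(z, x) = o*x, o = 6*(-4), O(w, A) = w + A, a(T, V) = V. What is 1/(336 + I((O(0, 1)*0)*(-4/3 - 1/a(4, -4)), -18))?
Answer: 1/768 ≈ 0.0013021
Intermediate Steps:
O(w, A) = A + w
o = -24
I(z, x) = -24*x
1/(336 + I((O(0, 1)*0)*(-4/3 - 1/a(4, -4)), -18)) = 1/(336 - 24*(-18)) = 1/(336 + 432) = 1/768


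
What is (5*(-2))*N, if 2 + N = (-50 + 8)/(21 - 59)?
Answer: 170/19 ≈ 8.9474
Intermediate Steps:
N = -17/19 (N = -2 + (-50 + 8)/(21 - 59) = -2 - 42/(-38) = -2 - 42*(-1/38) = -2 + 21/19 = -17/19 ≈ -0.89474)
(5*(-2))*N = (5*(-2))*(-17/19) = -10*(-17/19) = 170/19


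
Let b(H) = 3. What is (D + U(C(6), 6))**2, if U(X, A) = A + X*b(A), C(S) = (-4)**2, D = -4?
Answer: 2500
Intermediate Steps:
C(S) = 16
U(X, A) = A + 3*X (U(X, A) = A + X*3 = A + 3*X)
(D + U(C(6), 6))**2 = (-4 + (6 + 3*16))**2 = (-4 + (6 + 48))**2 = (-4 + 54)**2 = 50**2 = 2500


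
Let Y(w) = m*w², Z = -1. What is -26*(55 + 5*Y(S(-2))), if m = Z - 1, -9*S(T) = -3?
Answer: -12610/9 ≈ -1401.1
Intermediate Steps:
S(T) = ⅓ (S(T) = -⅑*(-3) = ⅓)
m = -2 (m = -1 - 1 = -2)
Y(w) = -2*w²
-26*(55 + 5*Y(S(-2))) = -26*(55 + 5*(-2*(⅓)²)) = -26*(55 + 5*(-2*⅑)) = -26*(55 + 5*(-2/9)) = -26*(55 - 10/9) = -26*485/9 = -12610/9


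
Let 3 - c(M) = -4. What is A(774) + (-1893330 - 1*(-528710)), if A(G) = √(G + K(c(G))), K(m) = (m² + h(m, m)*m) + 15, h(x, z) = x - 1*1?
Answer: -1364620 + 4*√55 ≈ -1.3646e+6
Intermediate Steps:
c(M) = 7 (c(M) = 3 - 1*(-4) = 3 + 4 = 7)
h(x, z) = -1 + x (h(x, z) = x - 1 = -1 + x)
K(m) = 15 + m² + m*(-1 + m) (K(m) = (m² + (-1 + m)*m) + 15 = (m² + m*(-1 + m)) + 15 = 15 + m² + m*(-1 + m))
A(G) = √(106 + G) (A(G) = √(G + (15 - 1*7 + 2*7²)) = √(G + (15 - 7 + 2*49)) = √(G + (15 - 7 + 98)) = √(G + 106) = √(106 + G))
A(774) + (-1893330 - 1*(-528710)) = √(106 + 774) + (-1893330 - 1*(-528710)) = √880 + (-1893330 + 528710) = 4*√55 - 1364620 = -1364620 + 4*√55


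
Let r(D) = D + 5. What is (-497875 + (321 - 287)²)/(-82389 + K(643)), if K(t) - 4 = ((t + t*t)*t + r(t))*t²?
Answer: -165573/36695225506537 ≈ -4.5121e-9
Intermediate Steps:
r(D) = 5 + D
K(t) = 4 + t²*(5 + t + t*(t + t²)) (K(t) = 4 + ((t + t*t)*t + (5 + t))*t² = 4 + ((t + t²)*t + (5 + t))*t² = 4 + (t*(t + t²) + (5 + t))*t² = 4 + (5 + t + t*(t + t²))*t² = 4 + t²*(5 + t + t*(t + t²)))
(-497875 + (321 - 287)²)/(-82389 + K(643)) = (-497875 + (321 - 287)²)/(-82389 + (4 + 643⁴ + 643⁵ + 643²*(5 + 643))) = (-497875 + 34²)/(-82389 + (4 + 170940075601 + 109914468611443 + 413449*648)) = (-497875 + 1156)/(-82389 + (4 + 170940075601 + 109914468611443 + 267914952)) = -496719/(-82389 + 110085676602000) = -496719/110085676519611 = -496719*1/110085676519611 = -165573/36695225506537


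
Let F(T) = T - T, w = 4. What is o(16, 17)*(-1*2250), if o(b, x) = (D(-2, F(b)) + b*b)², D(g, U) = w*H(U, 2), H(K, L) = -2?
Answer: -138384000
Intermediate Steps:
F(T) = 0
D(g, U) = -8 (D(g, U) = 4*(-2) = -8)
o(b, x) = (-8 + b²)² (o(b, x) = (-8 + b*b)² = (-8 + b²)²)
o(16, 17)*(-1*2250) = (-8 + 16²)²*(-1*2250) = (-8 + 256)²*(-2250) = 248²*(-2250) = 61504*(-2250) = -138384000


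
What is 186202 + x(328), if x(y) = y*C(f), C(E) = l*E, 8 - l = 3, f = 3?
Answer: 191122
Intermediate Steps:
l = 5 (l = 8 - 1*3 = 8 - 3 = 5)
C(E) = 5*E
x(y) = 15*y (x(y) = y*(5*3) = y*15 = 15*y)
186202 + x(328) = 186202 + 15*328 = 186202 + 4920 = 191122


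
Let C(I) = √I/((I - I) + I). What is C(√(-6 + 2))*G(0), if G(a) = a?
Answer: 0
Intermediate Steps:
C(I) = I^(-½) (C(I) = √I/(0 + I) = √I/I = I^(-½))
C(√(-6 + 2))*G(0) = 0/√(√(-6 + 2)) = 0/√(√(-4)) = 0/√(2*I) = ((1 - I)/2)*0 = 0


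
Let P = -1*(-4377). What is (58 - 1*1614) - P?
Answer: -5933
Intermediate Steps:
P = 4377
(58 - 1*1614) - P = (58 - 1*1614) - 1*4377 = (58 - 1614) - 4377 = -1556 - 4377 = -5933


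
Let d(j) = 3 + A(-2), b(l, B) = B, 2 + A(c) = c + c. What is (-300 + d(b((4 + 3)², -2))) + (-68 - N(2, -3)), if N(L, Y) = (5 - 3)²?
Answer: -375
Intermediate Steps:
A(c) = -2 + 2*c (A(c) = -2 + (c + c) = -2 + 2*c)
N(L, Y) = 4 (N(L, Y) = 2² = 4)
d(j) = -3 (d(j) = 3 + (-2 + 2*(-2)) = 3 + (-2 - 4) = 3 - 6 = -3)
(-300 + d(b((4 + 3)², -2))) + (-68 - N(2, -3)) = (-300 - 3) + (-68 - 1*4) = -303 + (-68 - 4) = -303 - 72 = -375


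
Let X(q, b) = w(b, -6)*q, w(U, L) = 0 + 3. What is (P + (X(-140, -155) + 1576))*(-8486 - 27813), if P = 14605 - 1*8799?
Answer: -252713638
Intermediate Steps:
w(U, L) = 3
X(q, b) = 3*q
P = 5806 (P = 14605 - 8799 = 5806)
(P + (X(-140, -155) + 1576))*(-8486 - 27813) = (5806 + (3*(-140) + 1576))*(-8486 - 27813) = (5806 + (-420 + 1576))*(-36299) = (5806 + 1156)*(-36299) = 6962*(-36299) = -252713638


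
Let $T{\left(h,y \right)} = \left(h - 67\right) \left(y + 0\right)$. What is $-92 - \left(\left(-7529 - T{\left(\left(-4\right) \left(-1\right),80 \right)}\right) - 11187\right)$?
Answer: $13584$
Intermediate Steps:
$T{\left(h,y \right)} = y \left(-67 + h\right)$ ($T{\left(h,y \right)} = \left(-67 + h\right) y = y \left(-67 + h\right)$)
$-92 - \left(\left(-7529 - T{\left(\left(-4\right) \left(-1\right),80 \right)}\right) - 11187\right) = -92 - \left(\left(-7529 - 80 \left(-67 - -4\right)\right) - 11187\right) = -92 - \left(\left(-7529 - 80 \left(-67 + 4\right)\right) - 11187\right) = -92 - \left(\left(-7529 - 80 \left(-63\right)\right) - 11187\right) = -92 - \left(\left(-7529 - -5040\right) - 11187\right) = -92 - \left(\left(-7529 + 5040\right) - 11187\right) = -92 - \left(-2489 - 11187\right) = -92 - -13676 = -92 + 13676 = 13584$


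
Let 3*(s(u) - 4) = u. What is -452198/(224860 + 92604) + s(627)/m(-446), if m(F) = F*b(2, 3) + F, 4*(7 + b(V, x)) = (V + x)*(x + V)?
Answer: -118039909/35397236 ≈ -3.3347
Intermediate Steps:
s(u) = 4 + u/3
b(V, x) = -7 + (V + x)²/4 (b(V, x) = -7 + ((V + x)*(x + V))/4 = -7 + ((V + x)*(V + x))/4 = -7 + (V + x)²/4)
m(F) = F/4 (m(F) = F*(-7 + (2 + 3)²/4) + F = F*(-7 + (¼)*5²) + F = F*(-7 + (¼)*25) + F = F*(-7 + 25/4) + F = F*(-¾) + F = -3*F/4 + F = F/4)
-452198/(224860 + 92604) + s(627)/m(-446) = -452198/(224860 + 92604) + (4 + (⅓)*627)/(((¼)*(-446))) = -452198/317464 + (4 + 209)/(-223/2) = -452198*1/317464 + 213*(-2/223) = -226099/158732 - 426/223 = -118039909/35397236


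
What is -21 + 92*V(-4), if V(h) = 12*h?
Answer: -4437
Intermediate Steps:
-21 + 92*V(-4) = -21 + 92*(12*(-4)) = -21 + 92*(-48) = -21 - 4416 = -4437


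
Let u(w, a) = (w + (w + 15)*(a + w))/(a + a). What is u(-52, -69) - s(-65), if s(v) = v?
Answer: 1515/46 ≈ 32.935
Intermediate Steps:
u(w, a) = (w + (15 + w)*(a + w))/(2*a) (u(w, a) = (w + (15 + w)*(a + w))/((2*a)) = (w + (15 + w)*(a + w))*(1/(2*a)) = (w + (15 + w)*(a + w))/(2*a))
u(-52, -69) - s(-65) = (½)*((-52)² + 16*(-52) - 69*(15 - 52))/(-69) - 1*(-65) = (½)*(-1/69)*(2704 - 832 - 69*(-37)) + 65 = (½)*(-1/69)*(2704 - 832 + 2553) + 65 = (½)*(-1/69)*4425 + 65 = -1475/46 + 65 = 1515/46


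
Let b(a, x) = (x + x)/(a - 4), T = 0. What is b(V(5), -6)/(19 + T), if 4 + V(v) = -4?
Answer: 1/19 ≈ 0.052632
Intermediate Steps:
V(v) = -8 (V(v) = -4 - 4 = -8)
b(a, x) = 2*x/(-4 + a) (b(a, x) = (2*x)/(-4 + a) = 2*x/(-4 + a))
b(V(5), -6)/(19 + T) = (2*(-6)/(-4 - 8))/(19 + 0) = (2*(-6)/(-12))/19 = (2*(-6)*(-1/12))*(1/19) = 1*(1/19) = 1/19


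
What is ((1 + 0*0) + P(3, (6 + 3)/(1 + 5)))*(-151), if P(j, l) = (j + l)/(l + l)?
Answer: -755/2 ≈ -377.50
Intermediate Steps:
P(j, l) = (j + l)/(2*l) (P(j, l) = (j + l)/((2*l)) = (j + l)*(1/(2*l)) = (j + l)/(2*l))
((1 + 0*0) + P(3, (6 + 3)/(1 + 5)))*(-151) = ((1 + 0*0) + (3 + (6 + 3)/(1 + 5))/(2*(((6 + 3)/(1 + 5)))))*(-151) = ((1 + 0) + (3 + 9/6)/(2*((9/6))))*(-151) = (1 + (3 + 9*(⅙))/(2*((9*(⅙)))))*(-151) = (1 + (3 + 3/2)/(2*(3/2)))*(-151) = (1 + (½)*(⅔)*(9/2))*(-151) = (1 + 3/2)*(-151) = (5/2)*(-151) = -755/2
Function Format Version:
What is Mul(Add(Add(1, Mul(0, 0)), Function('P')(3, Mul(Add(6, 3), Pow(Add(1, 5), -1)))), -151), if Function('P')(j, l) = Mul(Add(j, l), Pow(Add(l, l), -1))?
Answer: Rational(-755, 2) ≈ -377.50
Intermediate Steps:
Function('P')(j, l) = Mul(Rational(1, 2), Pow(l, -1), Add(j, l)) (Function('P')(j, l) = Mul(Add(j, l), Pow(Mul(2, l), -1)) = Mul(Add(j, l), Mul(Rational(1, 2), Pow(l, -1))) = Mul(Rational(1, 2), Pow(l, -1), Add(j, l)))
Mul(Add(Add(1, Mul(0, 0)), Function('P')(3, Mul(Add(6, 3), Pow(Add(1, 5), -1)))), -151) = Mul(Add(Add(1, Mul(0, 0)), Mul(Rational(1, 2), Pow(Mul(Add(6, 3), Pow(Add(1, 5), -1)), -1), Add(3, Mul(Add(6, 3), Pow(Add(1, 5), -1))))), -151) = Mul(Add(Add(1, 0), Mul(Rational(1, 2), Pow(Mul(9, Pow(6, -1)), -1), Add(3, Mul(9, Pow(6, -1))))), -151) = Mul(Add(1, Mul(Rational(1, 2), Pow(Mul(9, Rational(1, 6)), -1), Add(3, Mul(9, Rational(1, 6))))), -151) = Mul(Add(1, Mul(Rational(1, 2), Pow(Rational(3, 2), -1), Add(3, Rational(3, 2)))), -151) = Mul(Add(1, Mul(Rational(1, 2), Rational(2, 3), Rational(9, 2))), -151) = Mul(Add(1, Rational(3, 2)), -151) = Mul(Rational(5, 2), -151) = Rational(-755, 2)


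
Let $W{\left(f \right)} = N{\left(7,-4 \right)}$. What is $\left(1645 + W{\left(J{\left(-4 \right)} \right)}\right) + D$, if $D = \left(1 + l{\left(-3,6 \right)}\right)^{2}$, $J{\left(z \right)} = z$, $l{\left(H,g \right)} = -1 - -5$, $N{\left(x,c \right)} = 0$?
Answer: $1670$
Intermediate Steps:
$l{\left(H,g \right)} = 4$ ($l{\left(H,g \right)} = -1 + 5 = 4$)
$W{\left(f \right)} = 0$
$D = 25$ ($D = \left(1 + 4\right)^{2} = 5^{2} = 25$)
$\left(1645 + W{\left(J{\left(-4 \right)} \right)}\right) + D = \left(1645 + 0\right) + 25 = 1645 + 25 = 1670$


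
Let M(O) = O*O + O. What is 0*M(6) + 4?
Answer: 4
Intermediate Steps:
M(O) = O + O**2 (M(O) = O**2 + O = O + O**2)
0*M(6) + 4 = 0*(6*(1 + 6)) + 4 = 0*(6*7) + 4 = 0*42 + 4 = 0 + 4 = 4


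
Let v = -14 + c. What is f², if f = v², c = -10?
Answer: 331776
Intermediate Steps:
v = -24 (v = -14 - 10 = -24)
f = 576 (f = (-24)² = 576)
f² = 576² = 331776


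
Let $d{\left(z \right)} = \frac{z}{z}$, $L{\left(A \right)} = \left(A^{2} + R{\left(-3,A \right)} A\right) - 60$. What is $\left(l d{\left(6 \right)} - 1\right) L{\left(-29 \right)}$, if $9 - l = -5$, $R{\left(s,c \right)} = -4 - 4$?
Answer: $13169$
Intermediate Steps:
$R{\left(s,c \right)} = -8$ ($R{\left(s,c \right)} = -4 - 4 = -8$)
$L{\left(A \right)} = -60 + A^{2} - 8 A$ ($L{\left(A \right)} = \left(A^{2} - 8 A\right) - 60 = -60 + A^{2} - 8 A$)
$l = 14$ ($l = 9 - -5 = 9 + 5 = 14$)
$d{\left(z \right)} = 1$
$\left(l d{\left(6 \right)} - 1\right) L{\left(-29 \right)} = \left(14 \cdot 1 - 1\right) \left(-60 + \left(-29\right)^{2} - -232\right) = \left(14 - 1\right) \left(-60 + 841 + 232\right) = 13 \cdot 1013 = 13169$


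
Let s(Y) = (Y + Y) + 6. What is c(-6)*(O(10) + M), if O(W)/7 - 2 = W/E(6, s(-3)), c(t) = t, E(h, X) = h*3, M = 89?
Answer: -1924/3 ≈ -641.33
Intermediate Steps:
s(Y) = 6 + 2*Y (s(Y) = 2*Y + 6 = 6 + 2*Y)
E(h, X) = 3*h
O(W) = 14 + 7*W/18 (O(W) = 14 + 7*(W/((3*6))) = 14 + 7*(W/18) = 14 + 7*W/18)
c(-6)*(O(10) + M) = -6*((14 + (7/18)*10) + 89) = -6*((14 + 35/9) + 89) = -6*(161/9 + 89) = -6*962/9 = -1924/3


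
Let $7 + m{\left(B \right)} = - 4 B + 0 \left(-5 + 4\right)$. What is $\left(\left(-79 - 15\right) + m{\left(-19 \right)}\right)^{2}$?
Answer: $625$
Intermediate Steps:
$m{\left(B \right)} = -7 - 4 B$ ($m{\left(B \right)} = -7 + \left(- 4 B + 0 \left(-5 + 4\right)\right) = -7 + \left(- 4 B + 0 \left(-1\right)\right) = -7 + \left(- 4 B + 0\right) = -7 - 4 B$)
$\left(\left(-79 - 15\right) + m{\left(-19 \right)}\right)^{2} = \left(\left(-79 - 15\right) - -69\right)^{2} = \left(-94 + \left(-7 + 76\right)\right)^{2} = \left(-94 + 69\right)^{2} = \left(-25\right)^{2} = 625$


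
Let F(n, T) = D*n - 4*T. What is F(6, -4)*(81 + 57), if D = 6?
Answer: 7176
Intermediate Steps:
F(n, T) = -4*T + 6*n (F(n, T) = 6*n - 4*T = -4*T + 6*n)
F(6, -4)*(81 + 57) = (-4*(-4) + 6*6)*(81 + 57) = (16 + 36)*138 = 52*138 = 7176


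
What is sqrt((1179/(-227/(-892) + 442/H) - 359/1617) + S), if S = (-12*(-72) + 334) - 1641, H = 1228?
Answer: sqrt(27520874044072530)/4318545 ≈ 38.414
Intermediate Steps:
S = -443 (S = (864 + 334) - 1641 = 1198 - 1641 = -443)
sqrt((1179/(-227/(-892) + 442/H) - 359/1617) + S) = sqrt((1179/(-227/(-892) + 442/1228) - 359/1617) - 443) = sqrt((1179/(-227*(-1/892) + 442*(1/1228)) - 359*1/1617) - 443) = sqrt((1179/(227/892 + 221/614) - 359/1617) - 443) = sqrt((1179/(168255/273844) - 359/1617) - 443) = sqrt((1179*(273844/168255) - 359/1617) - 443) = sqrt((35873564/18695 - 359/1617) - 443) = sqrt(58000841483/30229815 - 443) = sqrt(44609033438/30229815) = sqrt(27520874044072530)/4318545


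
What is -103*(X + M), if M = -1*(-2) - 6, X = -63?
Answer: 6901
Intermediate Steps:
M = -4 (M = 2 - 6 = -4)
-103*(X + M) = -103*(-63 - 4) = -103*(-67) = 6901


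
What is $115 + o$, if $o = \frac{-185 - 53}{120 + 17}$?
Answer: $\frac{15517}{137} \approx 113.26$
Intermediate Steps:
$o = - \frac{238}{137} \approx -1.7372$
$115 + o = 115 - \frac{238}{137} = \frac{15517}{137}$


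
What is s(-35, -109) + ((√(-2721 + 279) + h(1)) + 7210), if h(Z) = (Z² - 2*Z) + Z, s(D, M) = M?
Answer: 7101 + I*√2442 ≈ 7101.0 + 49.417*I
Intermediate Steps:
h(Z) = Z² - Z
s(-35, -109) + ((√(-2721 + 279) + h(1)) + 7210) = -109 + ((√(-2721 + 279) + 1*(-1 + 1)) + 7210) = -109 + ((√(-2442) + 1*0) + 7210) = -109 + ((I*√2442 + 0) + 7210) = -109 + (I*√2442 + 7210) = -109 + (7210 + I*√2442) = 7101 + I*√2442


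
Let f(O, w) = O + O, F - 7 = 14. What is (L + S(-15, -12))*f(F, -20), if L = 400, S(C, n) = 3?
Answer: 16926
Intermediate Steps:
F = 21 (F = 7 + 14 = 21)
f(O, w) = 2*O
(L + S(-15, -12))*f(F, -20) = (400 + 3)*(2*21) = 403*42 = 16926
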